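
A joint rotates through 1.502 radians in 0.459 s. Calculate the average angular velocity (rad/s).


omega = delta_theta / delta_t
omega = 1.502 / 0.459
omega = 3.2723


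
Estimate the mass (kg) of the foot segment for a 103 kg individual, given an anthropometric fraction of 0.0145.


m_segment = body_mass * fraction
m_segment = 103 * 0.0145
m_segment = 1.4935


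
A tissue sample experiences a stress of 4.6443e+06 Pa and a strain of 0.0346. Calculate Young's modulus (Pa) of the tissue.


E = stress / strain
E = 4.6443e+06 / 0.0346
E = 1.3423e+08


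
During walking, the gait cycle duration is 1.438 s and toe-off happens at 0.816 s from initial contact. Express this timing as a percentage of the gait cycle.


pct = (event_time / cycle_time) * 100
pct = (0.816 / 1.438) * 100
ratio = 0.5675
pct = 56.7455


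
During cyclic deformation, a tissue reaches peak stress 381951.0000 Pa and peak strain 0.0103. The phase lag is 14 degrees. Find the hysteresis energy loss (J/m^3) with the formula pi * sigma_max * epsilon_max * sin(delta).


E_loss = pi * sigma_max * epsilon_max * sin(delta)
delta = 14 deg = 0.2443 rad
sin(delta) = 0.2419
E_loss = pi * 381951.0000 * 0.0103 * 0.2419
E_loss = 2989.9913


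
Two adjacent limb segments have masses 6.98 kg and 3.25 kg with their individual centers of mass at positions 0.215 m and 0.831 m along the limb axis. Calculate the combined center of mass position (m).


COM = (m1*x1 + m2*x2) / (m1 + m2)
COM = (6.98*0.215 + 3.25*0.831) / (6.98 + 3.25)
Numerator = 4.2014
Denominator = 10.2300
COM = 0.4107


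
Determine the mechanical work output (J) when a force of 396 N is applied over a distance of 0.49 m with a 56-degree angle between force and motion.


W = F * d * cos(theta)
theta = 56 deg = 0.9774 rad
cos(theta) = 0.5592
W = 396 * 0.49 * 0.5592
W = 108.5058


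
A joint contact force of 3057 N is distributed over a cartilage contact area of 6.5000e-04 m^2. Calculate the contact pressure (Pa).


P = F / A
P = 3057 / 6.5000e-04
P = 4.7031e+06


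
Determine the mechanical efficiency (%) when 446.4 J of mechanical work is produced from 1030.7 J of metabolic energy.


eta = (W_mech / E_meta) * 100
eta = (446.4 / 1030.7) * 100
ratio = 0.4331
eta = 43.3104


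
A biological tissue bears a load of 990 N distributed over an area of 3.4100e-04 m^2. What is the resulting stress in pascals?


stress = F / A
stress = 990 / 3.4100e-04
stress = 2.9032e+06


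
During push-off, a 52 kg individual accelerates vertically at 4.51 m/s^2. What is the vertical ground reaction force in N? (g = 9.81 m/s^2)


GRF = m * (g + a)
GRF = 52 * (9.81 + 4.51)
GRF = 52 * 14.3200
GRF = 744.6400


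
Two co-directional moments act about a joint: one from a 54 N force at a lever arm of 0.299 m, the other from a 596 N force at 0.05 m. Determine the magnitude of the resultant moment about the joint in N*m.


M = F1 * d1 + F2 * d2
M = 54 * 0.299 + 596 * 0.05
M = 16.1460 + 29.8000
M = 45.9460


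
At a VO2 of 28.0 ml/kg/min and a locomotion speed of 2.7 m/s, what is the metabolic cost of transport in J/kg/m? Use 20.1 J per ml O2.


Power per kg = VO2 * 20.1 / 60
Power per kg = 28.0 * 20.1 / 60 = 9.3800 W/kg
Cost = power_per_kg / speed
Cost = 9.3800 / 2.7
Cost = 3.4741


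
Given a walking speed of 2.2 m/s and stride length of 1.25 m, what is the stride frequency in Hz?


f = v / stride_length
f = 2.2 / 1.25
f = 1.7600


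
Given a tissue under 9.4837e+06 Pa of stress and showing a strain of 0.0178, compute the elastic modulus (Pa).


E = stress / strain
E = 9.4837e+06 / 0.0178
E = 5.3279e+08


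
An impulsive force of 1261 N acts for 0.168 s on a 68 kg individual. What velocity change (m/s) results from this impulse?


J = F * dt = 1261 * 0.168 = 211.8480 N*s
delta_v = J / m
delta_v = 211.8480 / 68
delta_v = 3.1154


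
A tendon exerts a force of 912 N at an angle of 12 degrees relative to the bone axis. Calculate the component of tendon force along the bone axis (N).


F_eff = F_tendon * cos(theta)
theta = 12 deg = 0.2094 rad
cos(theta) = 0.9781
F_eff = 912 * 0.9781
F_eff = 892.0706


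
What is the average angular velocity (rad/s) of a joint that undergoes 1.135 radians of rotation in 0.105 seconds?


omega = delta_theta / delta_t
omega = 1.135 / 0.105
omega = 10.8095


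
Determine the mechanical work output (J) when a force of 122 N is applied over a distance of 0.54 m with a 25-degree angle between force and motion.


W = F * d * cos(theta)
theta = 25 deg = 0.4363 rad
cos(theta) = 0.9063
W = 122 * 0.54 * 0.9063
W = 59.7076


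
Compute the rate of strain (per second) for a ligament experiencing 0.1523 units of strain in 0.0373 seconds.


strain_rate = delta_strain / delta_t
strain_rate = 0.1523 / 0.0373
strain_rate = 4.0831


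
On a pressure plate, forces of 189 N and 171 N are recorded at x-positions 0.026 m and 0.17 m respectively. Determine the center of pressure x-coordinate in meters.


COP_x = (F1*x1 + F2*x2) / (F1 + F2)
COP_x = (189*0.026 + 171*0.17) / (189 + 171)
Numerator = 33.9840
Denominator = 360
COP_x = 0.0944


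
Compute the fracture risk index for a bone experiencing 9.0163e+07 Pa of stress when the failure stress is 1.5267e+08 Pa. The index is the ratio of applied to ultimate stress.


FRI = applied / ultimate
FRI = 9.0163e+07 / 1.5267e+08
FRI = 0.5906


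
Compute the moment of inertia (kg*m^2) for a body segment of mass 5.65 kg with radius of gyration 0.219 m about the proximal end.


I = m * k^2
I = 5.65 * 0.219^2
k^2 = 0.0480
I = 0.2710


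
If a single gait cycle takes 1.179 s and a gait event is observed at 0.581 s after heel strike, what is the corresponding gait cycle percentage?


pct = (event_time / cycle_time) * 100
pct = (0.581 / 1.179) * 100
ratio = 0.4928
pct = 49.2791


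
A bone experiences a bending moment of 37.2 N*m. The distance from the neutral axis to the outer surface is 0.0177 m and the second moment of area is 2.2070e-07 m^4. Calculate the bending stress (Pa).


sigma = M * c / I
sigma = 37.2 * 0.0177 / 2.2070e-07
M * c = 0.6584
sigma = 2.9834e+06


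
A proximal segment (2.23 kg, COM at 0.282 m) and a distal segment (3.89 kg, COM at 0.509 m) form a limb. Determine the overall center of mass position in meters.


COM = (m1*x1 + m2*x2) / (m1 + m2)
COM = (2.23*0.282 + 3.89*0.509) / (2.23 + 3.89)
Numerator = 2.6089
Denominator = 6.1200
COM = 0.4263


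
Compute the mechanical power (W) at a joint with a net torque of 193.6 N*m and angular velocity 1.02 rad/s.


P = M * omega
P = 193.6 * 1.02
P = 197.4720


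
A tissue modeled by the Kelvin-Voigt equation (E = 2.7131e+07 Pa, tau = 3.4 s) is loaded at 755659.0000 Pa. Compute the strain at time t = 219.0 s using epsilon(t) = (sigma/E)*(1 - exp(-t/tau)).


epsilon(t) = (sigma/E) * (1 - exp(-t/tau))
sigma/E = 755659.0000 / 2.7131e+07 = 0.0279
exp(-t/tau) = exp(-219.0 / 3.4) = 1.0625e-28
epsilon = 0.0279 * (1 - 1.0625e-28)
epsilon = 0.0279


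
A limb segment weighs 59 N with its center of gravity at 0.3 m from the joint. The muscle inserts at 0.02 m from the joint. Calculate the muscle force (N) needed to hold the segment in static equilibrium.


F_muscle = W * d_load / d_muscle
F_muscle = 59 * 0.3 / 0.02
Numerator = 17.7000
F_muscle = 885.0000


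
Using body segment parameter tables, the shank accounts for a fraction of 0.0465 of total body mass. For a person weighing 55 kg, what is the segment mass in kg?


m_segment = body_mass * fraction
m_segment = 55 * 0.0465
m_segment = 2.5575


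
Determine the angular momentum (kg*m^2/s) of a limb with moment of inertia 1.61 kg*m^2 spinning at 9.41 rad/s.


L = I * omega
L = 1.61 * 9.41
L = 15.1501


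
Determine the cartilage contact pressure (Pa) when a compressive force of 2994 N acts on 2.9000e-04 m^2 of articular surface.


P = F / A
P = 2994 / 2.9000e-04
P = 1.0324e+07


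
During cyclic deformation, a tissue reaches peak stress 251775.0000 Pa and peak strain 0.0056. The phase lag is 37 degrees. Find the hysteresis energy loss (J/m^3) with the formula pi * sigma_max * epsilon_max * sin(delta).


E_loss = pi * sigma_max * epsilon_max * sin(delta)
delta = 37 deg = 0.6458 rad
sin(delta) = 0.6018
E_loss = pi * 251775.0000 * 0.0056 * 0.6018
E_loss = 2665.7139


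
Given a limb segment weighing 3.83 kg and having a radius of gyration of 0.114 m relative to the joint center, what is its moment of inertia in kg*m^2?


I = m * k^2
I = 3.83 * 0.114^2
k^2 = 0.0130
I = 0.0498


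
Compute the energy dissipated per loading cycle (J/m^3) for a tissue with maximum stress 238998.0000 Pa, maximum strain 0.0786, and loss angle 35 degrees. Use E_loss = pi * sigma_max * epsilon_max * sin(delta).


E_loss = pi * sigma_max * epsilon_max * sin(delta)
delta = 35 deg = 0.6109 rad
sin(delta) = 0.5736
E_loss = pi * 238998.0000 * 0.0786 * 0.5736
E_loss = 33849.9465


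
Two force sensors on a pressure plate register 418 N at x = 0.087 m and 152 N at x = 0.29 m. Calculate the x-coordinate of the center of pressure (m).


COP_x = (F1*x1 + F2*x2) / (F1 + F2)
COP_x = (418*0.087 + 152*0.29) / (418 + 152)
Numerator = 80.4460
Denominator = 570
COP_x = 0.1411


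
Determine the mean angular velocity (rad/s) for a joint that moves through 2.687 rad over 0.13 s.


omega = delta_theta / delta_t
omega = 2.687 / 0.13
omega = 20.6692


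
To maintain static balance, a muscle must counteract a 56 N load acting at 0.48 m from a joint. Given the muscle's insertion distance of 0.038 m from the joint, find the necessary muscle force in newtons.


F_muscle = W * d_load / d_muscle
F_muscle = 56 * 0.48 / 0.038
Numerator = 26.8800
F_muscle = 707.3684


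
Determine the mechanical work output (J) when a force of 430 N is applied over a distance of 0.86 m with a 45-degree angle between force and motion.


W = F * d * cos(theta)
theta = 45 deg = 0.7854 rad
cos(theta) = 0.7071
W = 430 * 0.86 * 0.7071
W = 261.4881


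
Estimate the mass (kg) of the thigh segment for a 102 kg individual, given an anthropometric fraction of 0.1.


m_segment = body_mass * fraction
m_segment = 102 * 0.1
m_segment = 10.2000


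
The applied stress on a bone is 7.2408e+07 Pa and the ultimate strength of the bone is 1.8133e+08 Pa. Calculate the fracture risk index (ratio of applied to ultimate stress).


FRI = applied / ultimate
FRI = 7.2408e+07 / 1.8133e+08
FRI = 0.3993


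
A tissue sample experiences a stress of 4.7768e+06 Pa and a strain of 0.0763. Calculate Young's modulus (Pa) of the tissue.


E = stress / strain
E = 4.7768e+06 / 0.0763
E = 6.2606e+07


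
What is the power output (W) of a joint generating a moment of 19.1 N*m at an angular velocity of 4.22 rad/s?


P = M * omega
P = 19.1 * 4.22
P = 80.6020


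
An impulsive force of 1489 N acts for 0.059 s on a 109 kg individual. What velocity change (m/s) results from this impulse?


J = F * dt = 1489 * 0.059 = 87.8510 N*s
delta_v = J / m
delta_v = 87.8510 / 109
delta_v = 0.8060


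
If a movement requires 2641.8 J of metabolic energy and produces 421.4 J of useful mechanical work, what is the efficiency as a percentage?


eta = (W_mech / E_meta) * 100
eta = (421.4 / 2641.8) * 100
ratio = 0.1595
eta = 15.9512


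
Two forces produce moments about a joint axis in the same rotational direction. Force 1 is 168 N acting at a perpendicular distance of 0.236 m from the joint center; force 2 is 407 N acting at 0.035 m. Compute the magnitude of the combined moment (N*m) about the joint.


M = F1 * d1 + F2 * d2
M = 168 * 0.236 + 407 * 0.035
M = 39.6480 + 14.2450
M = 53.8930


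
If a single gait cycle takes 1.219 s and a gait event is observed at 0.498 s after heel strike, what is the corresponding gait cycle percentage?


pct = (event_time / cycle_time) * 100
pct = (0.498 / 1.219) * 100
ratio = 0.4085
pct = 40.8532


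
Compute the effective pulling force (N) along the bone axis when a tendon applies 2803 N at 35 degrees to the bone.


F_eff = F_tendon * cos(theta)
theta = 35 deg = 0.6109 rad
cos(theta) = 0.8192
F_eff = 2803 * 0.8192
F_eff = 2296.0832


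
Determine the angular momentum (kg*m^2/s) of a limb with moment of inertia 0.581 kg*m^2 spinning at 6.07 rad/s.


L = I * omega
L = 0.581 * 6.07
L = 3.5267


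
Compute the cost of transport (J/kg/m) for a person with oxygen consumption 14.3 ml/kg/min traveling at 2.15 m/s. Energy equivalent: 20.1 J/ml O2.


Power per kg = VO2 * 20.1 / 60
Power per kg = 14.3 * 20.1 / 60 = 4.7905 W/kg
Cost = power_per_kg / speed
Cost = 4.7905 / 2.15
Cost = 2.2281


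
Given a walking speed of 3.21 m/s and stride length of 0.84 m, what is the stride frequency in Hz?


f = v / stride_length
f = 3.21 / 0.84
f = 3.8214


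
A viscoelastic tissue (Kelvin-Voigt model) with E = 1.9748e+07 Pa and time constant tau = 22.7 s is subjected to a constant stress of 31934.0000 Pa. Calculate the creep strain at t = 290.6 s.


epsilon(t) = (sigma/E) * (1 - exp(-t/tau))
sigma/E = 31934.0000 / 1.9748e+07 = 0.0016
exp(-t/tau) = exp(-290.6 / 22.7) = 2.7559e-06
epsilon = 0.0016 * (1 - 2.7559e-06)
epsilon = 0.0016


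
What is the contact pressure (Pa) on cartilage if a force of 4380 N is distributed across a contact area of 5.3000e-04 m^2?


P = F / A
P = 4380 / 5.3000e-04
P = 8.2642e+06


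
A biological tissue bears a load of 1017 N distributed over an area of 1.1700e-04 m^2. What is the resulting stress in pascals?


stress = F / A
stress = 1017 / 1.1700e-04
stress = 8.6923e+06


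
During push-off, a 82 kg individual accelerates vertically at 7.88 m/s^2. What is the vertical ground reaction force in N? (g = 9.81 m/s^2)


GRF = m * (g + a)
GRF = 82 * (9.81 + 7.88)
GRF = 82 * 17.6900
GRF = 1450.5800


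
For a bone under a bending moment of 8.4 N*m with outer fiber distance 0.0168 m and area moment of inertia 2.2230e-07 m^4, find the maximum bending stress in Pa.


sigma = M * c / I
sigma = 8.4 * 0.0168 / 2.2230e-07
M * c = 0.1411
sigma = 634817.8138


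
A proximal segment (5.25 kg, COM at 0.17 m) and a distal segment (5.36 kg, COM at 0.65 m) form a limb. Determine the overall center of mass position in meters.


COM = (m1*x1 + m2*x2) / (m1 + m2)
COM = (5.25*0.17 + 5.36*0.65) / (5.25 + 5.36)
Numerator = 4.3765
Denominator = 10.6100
COM = 0.4125


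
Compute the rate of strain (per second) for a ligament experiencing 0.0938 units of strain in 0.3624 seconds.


strain_rate = delta_strain / delta_t
strain_rate = 0.0938 / 0.3624
strain_rate = 0.2588


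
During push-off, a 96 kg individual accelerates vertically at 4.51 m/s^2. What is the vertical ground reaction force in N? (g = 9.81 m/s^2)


GRF = m * (g + a)
GRF = 96 * (9.81 + 4.51)
GRF = 96 * 14.3200
GRF = 1374.7200


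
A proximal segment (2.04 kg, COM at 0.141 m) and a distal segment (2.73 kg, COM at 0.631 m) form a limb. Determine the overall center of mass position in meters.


COM = (m1*x1 + m2*x2) / (m1 + m2)
COM = (2.04*0.141 + 2.73*0.631) / (2.04 + 2.73)
Numerator = 2.0103
Denominator = 4.7700
COM = 0.4214


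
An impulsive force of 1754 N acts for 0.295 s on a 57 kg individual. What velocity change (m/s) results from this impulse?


J = F * dt = 1754 * 0.295 = 517.4300 N*s
delta_v = J / m
delta_v = 517.4300 / 57
delta_v = 9.0777


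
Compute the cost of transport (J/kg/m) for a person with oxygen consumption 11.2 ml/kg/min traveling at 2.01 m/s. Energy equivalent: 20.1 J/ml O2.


Power per kg = VO2 * 20.1 / 60
Power per kg = 11.2 * 20.1 / 60 = 3.7520 W/kg
Cost = power_per_kg / speed
Cost = 3.7520 / 2.01
Cost = 1.8667


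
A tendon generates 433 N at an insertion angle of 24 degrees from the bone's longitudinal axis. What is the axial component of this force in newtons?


F_eff = F_tendon * cos(theta)
theta = 24 deg = 0.4189 rad
cos(theta) = 0.9135
F_eff = 433 * 0.9135
F_eff = 395.5652


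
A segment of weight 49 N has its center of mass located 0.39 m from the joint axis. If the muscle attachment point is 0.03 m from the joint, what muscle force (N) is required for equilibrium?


F_muscle = W * d_load / d_muscle
F_muscle = 49 * 0.39 / 0.03
Numerator = 19.1100
F_muscle = 637.0000


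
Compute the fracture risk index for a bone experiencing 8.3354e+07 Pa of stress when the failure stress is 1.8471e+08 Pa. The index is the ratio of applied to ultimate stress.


FRI = applied / ultimate
FRI = 8.3354e+07 / 1.8471e+08
FRI = 0.4513


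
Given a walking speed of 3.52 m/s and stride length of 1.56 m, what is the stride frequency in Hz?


f = v / stride_length
f = 3.52 / 1.56
f = 2.2564


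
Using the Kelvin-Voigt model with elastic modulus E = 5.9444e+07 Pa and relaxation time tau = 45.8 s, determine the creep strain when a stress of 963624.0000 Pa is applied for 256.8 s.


epsilon(t) = (sigma/E) * (1 - exp(-t/tau))
sigma/E = 963624.0000 / 5.9444e+07 = 0.0162
exp(-t/tau) = exp(-256.8 / 45.8) = 0.0037
epsilon = 0.0162 * (1 - 0.0037)
epsilon = 0.0162


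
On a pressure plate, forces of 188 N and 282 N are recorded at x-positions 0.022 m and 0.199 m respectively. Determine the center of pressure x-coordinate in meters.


COP_x = (F1*x1 + F2*x2) / (F1 + F2)
COP_x = (188*0.022 + 282*0.199) / (188 + 282)
Numerator = 60.2540
Denominator = 470
COP_x = 0.1282


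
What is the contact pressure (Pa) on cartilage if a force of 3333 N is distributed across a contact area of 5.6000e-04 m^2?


P = F / A
P = 3333 / 5.6000e-04
P = 5.9518e+06


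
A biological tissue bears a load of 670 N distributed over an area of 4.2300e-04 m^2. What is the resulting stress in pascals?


stress = F / A
stress = 670 / 4.2300e-04
stress = 1.5839e+06


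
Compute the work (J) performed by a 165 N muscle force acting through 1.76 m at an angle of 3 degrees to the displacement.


W = F * d * cos(theta)
theta = 3 deg = 0.0524 rad
cos(theta) = 0.9986
W = 165 * 1.76 * 0.9986
W = 290.0020


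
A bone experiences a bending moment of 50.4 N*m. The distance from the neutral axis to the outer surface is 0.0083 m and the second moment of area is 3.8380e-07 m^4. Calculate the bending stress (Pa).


sigma = M * c / I
sigma = 50.4 * 0.0083 / 3.8380e-07
M * c = 0.4183
sigma = 1.0899e+06


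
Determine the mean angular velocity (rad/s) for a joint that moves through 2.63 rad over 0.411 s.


omega = delta_theta / delta_t
omega = 2.63 / 0.411
omega = 6.3990


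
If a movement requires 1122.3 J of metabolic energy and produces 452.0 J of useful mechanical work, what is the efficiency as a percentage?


eta = (W_mech / E_meta) * 100
eta = (452.0 / 1122.3) * 100
ratio = 0.4027
eta = 40.2744


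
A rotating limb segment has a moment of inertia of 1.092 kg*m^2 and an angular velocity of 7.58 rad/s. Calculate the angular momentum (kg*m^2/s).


L = I * omega
L = 1.092 * 7.58
L = 8.2774


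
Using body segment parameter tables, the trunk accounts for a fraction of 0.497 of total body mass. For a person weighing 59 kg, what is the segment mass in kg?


m_segment = body_mass * fraction
m_segment = 59 * 0.497
m_segment = 29.3230


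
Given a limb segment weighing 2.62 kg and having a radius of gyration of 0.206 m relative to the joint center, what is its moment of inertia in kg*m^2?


I = m * k^2
I = 2.62 * 0.206^2
k^2 = 0.0424
I = 0.1112


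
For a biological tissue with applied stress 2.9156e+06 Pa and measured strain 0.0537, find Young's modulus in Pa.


E = stress / strain
E = 2.9156e+06 / 0.0537
E = 5.4294e+07


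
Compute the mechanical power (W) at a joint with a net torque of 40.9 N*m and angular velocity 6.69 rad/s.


P = M * omega
P = 40.9 * 6.69
P = 273.6210


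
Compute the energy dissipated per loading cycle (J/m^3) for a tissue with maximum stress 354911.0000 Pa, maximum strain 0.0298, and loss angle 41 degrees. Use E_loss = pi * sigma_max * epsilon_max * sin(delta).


E_loss = pi * sigma_max * epsilon_max * sin(delta)
delta = 41 deg = 0.7156 rad
sin(delta) = 0.6561
E_loss = pi * 354911.0000 * 0.0298 * 0.6561
E_loss = 21798.5955


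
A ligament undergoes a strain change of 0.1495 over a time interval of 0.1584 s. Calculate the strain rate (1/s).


strain_rate = delta_strain / delta_t
strain_rate = 0.1495 / 0.1584
strain_rate = 0.9438


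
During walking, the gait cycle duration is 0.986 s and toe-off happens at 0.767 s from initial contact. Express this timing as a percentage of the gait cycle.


pct = (event_time / cycle_time) * 100
pct = (0.767 / 0.986) * 100
ratio = 0.7779
pct = 77.7890


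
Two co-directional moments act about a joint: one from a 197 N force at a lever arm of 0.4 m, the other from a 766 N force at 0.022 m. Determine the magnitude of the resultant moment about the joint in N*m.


M = F1 * d1 + F2 * d2
M = 197 * 0.4 + 766 * 0.022
M = 78.8000 + 16.8520
M = 95.6520


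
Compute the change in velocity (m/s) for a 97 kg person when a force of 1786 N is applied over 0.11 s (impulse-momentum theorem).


J = F * dt = 1786 * 0.11 = 196.4600 N*s
delta_v = J / m
delta_v = 196.4600 / 97
delta_v = 2.0254


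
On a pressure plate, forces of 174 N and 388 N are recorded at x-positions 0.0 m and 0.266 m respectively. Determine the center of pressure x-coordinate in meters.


COP_x = (F1*x1 + F2*x2) / (F1 + F2)
COP_x = (174*0.0 + 388*0.266) / (174 + 388)
Numerator = 103.2080
Denominator = 562
COP_x = 0.1836


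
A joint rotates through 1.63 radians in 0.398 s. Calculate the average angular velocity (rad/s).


omega = delta_theta / delta_t
omega = 1.63 / 0.398
omega = 4.0955


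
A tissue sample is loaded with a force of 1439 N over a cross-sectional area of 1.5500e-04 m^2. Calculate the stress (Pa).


stress = F / A
stress = 1439 / 1.5500e-04
stress = 9.2839e+06


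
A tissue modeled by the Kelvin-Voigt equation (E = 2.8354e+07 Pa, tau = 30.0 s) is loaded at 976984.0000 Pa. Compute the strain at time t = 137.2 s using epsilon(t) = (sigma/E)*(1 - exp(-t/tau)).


epsilon(t) = (sigma/E) * (1 - exp(-t/tau))
sigma/E = 976984.0000 / 2.8354e+07 = 0.0345
exp(-t/tau) = exp(-137.2 / 30.0) = 0.0103
epsilon = 0.0345 * (1 - 0.0103)
epsilon = 0.0341


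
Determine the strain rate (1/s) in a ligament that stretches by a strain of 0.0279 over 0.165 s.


strain_rate = delta_strain / delta_t
strain_rate = 0.0279 / 0.165
strain_rate = 0.1691


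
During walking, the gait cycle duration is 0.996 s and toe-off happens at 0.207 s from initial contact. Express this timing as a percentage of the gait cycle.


pct = (event_time / cycle_time) * 100
pct = (0.207 / 0.996) * 100
ratio = 0.2078
pct = 20.7831


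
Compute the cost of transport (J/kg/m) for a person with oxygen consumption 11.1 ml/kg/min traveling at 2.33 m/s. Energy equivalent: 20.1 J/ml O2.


Power per kg = VO2 * 20.1 / 60
Power per kg = 11.1 * 20.1 / 60 = 3.7185 W/kg
Cost = power_per_kg / speed
Cost = 3.7185 / 2.33
Cost = 1.5959


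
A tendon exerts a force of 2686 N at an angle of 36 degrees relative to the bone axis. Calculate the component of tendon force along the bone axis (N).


F_eff = F_tendon * cos(theta)
theta = 36 deg = 0.6283 rad
cos(theta) = 0.8090
F_eff = 2686 * 0.8090
F_eff = 2173.0196


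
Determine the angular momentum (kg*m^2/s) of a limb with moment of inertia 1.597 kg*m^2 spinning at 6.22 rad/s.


L = I * omega
L = 1.597 * 6.22
L = 9.9333


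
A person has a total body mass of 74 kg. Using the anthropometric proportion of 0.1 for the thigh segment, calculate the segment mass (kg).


m_segment = body_mass * fraction
m_segment = 74 * 0.1
m_segment = 7.4000


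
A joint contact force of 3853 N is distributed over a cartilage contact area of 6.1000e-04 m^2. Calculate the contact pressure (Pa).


P = F / A
P = 3853 / 6.1000e-04
P = 6.3164e+06


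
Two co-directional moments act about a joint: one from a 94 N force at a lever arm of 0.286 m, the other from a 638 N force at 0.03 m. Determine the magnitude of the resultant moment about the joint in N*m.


M = F1 * d1 + F2 * d2
M = 94 * 0.286 + 638 * 0.03
M = 26.8840 + 19.1400
M = 46.0240


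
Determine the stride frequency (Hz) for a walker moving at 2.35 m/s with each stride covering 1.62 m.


f = v / stride_length
f = 2.35 / 1.62
f = 1.4506


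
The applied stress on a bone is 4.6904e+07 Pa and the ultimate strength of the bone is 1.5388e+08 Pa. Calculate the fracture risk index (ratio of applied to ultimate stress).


FRI = applied / ultimate
FRI = 4.6904e+07 / 1.5388e+08
FRI = 0.3048


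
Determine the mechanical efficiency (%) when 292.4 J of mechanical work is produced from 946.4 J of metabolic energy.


eta = (W_mech / E_meta) * 100
eta = (292.4 / 946.4) * 100
ratio = 0.3090
eta = 30.8960


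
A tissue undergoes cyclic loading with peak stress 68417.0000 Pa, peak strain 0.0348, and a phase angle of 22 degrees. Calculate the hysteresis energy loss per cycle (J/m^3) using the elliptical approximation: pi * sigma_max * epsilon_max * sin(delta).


E_loss = pi * sigma_max * epsilon_max * sin(delta)
delta = 22 deg = 0.3840 rad
sin(delta) = 0.3746
E_loss = pi * 68417.0000 * 0.0348 * 0.3746
E_loss = 2802.0028


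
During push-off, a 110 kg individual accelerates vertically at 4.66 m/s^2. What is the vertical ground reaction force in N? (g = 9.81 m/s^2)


GRF = m * (g + a)
GRF = 110 * (9.81 + 4.66)
GRF = 110 * 14.4700
GRF = 1591.7000


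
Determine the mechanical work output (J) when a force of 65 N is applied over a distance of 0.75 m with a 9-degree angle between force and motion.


W = F * d * cos(theta)
theta = 9 deg = 0.1571 rad
cos(theta) = 0.9877
W = 65 * 0.75 * 0.9877
W = 48.1498


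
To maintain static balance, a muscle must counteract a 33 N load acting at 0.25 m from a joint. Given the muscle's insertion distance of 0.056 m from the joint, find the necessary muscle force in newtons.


F_muscle = W * d_load / d_muscle
F_muscle = 33 * 0.25 / 0.056
Numerator = 8.2500
F_muscle = 147.3214


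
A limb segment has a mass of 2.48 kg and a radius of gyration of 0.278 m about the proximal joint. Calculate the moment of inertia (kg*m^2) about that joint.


I = m * k^2
I = 2.48 * 0.278^2
k^2 = 0.0773
I = 0.1917


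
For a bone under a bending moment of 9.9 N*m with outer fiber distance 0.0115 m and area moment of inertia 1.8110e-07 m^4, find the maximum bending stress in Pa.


sigma = M * c / I
sigma = 9.9 * 0.0115 / 1.8110e-07
M * c = 0.1139
sigma = 628658.1999


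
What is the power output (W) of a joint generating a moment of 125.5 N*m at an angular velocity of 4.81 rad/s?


P = M * omega
P = 125.5 * 4.81
P = 603.6550


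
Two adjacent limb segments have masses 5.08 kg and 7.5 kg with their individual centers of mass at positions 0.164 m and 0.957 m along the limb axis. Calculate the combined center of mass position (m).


COM = (m1*x1 + m2*x2) / (m1 + m2)
COM = (5.08*0.164 + 7.5*0.957) / (5.08 + 7.5)
Numerator = 8.0106
Denominator = 12.5800
COM = 0.6368


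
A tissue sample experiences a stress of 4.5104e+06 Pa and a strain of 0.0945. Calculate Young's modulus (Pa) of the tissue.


E = stress / strain
E = 4.5104e+06 / 0.0945
E = 4.7729e+07


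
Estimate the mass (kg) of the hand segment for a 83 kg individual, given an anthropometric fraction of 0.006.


m_segment = body_mass * fraction
m_segment = 83 * 0.006
m_segment = 0.4980


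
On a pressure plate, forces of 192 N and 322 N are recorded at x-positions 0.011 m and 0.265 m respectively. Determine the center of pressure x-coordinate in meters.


COP_x = (F1*x1 + F2*x2) / (F1 + F2)
COP_x = (192*0.011 + 322*0.265) / (192 + 322)
Numerator = 87.4420
Denominator = 514
COP_x = 0.1701


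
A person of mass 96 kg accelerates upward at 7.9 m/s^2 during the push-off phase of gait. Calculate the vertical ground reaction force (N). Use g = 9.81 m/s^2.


GRF = m * (g + a)
GRF = 96 * (9.81 + 7.9)
GRF = 96 * 17.7100
GRF = 1700.1600


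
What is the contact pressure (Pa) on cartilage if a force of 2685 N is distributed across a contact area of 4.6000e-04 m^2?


P = F / A
P = 2685 / 4.6000e-04
P = 5.8370e+06


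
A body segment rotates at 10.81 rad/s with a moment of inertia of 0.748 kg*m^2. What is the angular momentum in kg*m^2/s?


L = I * omega
L = 0.748 * 10.81
L = 8.0859


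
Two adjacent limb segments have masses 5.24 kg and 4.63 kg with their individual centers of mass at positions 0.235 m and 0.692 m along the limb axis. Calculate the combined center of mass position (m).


COM = (m1*x1 + m2*x2) / (m1 + m2)
COM = (5.24*0.235 + 4.63*0.692) / (5.24 + 4.63)
Numerator = 4.4354
Denominator = 9.8700
COM = 0.4494


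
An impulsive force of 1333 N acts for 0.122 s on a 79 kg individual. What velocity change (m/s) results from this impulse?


J = F * dt = 1333 * 0.122 = 162.6260 N*s
delta_v = J / m
delta_v = 162.6260 / 79
delta_v = 2.0586


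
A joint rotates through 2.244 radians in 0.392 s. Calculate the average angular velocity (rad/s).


omega = delta_theta / delta_t
omega = 2.244 / 0.392
omega = 5.7245


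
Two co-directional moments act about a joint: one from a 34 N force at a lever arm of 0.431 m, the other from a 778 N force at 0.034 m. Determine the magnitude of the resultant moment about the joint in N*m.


M = F1 * d1 + F2 * d2
M = 34 * 0.431 + 778 * 0.034
M = 14.6540 + 26.4520
M = 41.1060


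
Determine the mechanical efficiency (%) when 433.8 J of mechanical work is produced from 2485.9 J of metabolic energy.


eta = (W_mech / E_meta) * 100
eta = (433.8 / 2485.9) * 100
ratio = 0.1745
eta = 17.4504


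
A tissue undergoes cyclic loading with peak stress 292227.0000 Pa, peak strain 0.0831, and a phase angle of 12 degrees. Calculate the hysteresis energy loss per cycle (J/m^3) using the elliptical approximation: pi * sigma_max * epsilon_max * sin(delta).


E_loss = pi * sigma_max * epsilon_max * sin(delta)
delta = 12 deg = 0.2094 rad
sin(delta) = 0.2079
E_loss = pi * 292227.0000 * 0.0831 * 0.2079
E_loss = 15861.7151


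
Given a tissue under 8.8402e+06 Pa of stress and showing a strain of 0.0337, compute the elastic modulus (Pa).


E = stress / strain
E = 8.8402e+06 / 0.0337
E = 2.6232e+08


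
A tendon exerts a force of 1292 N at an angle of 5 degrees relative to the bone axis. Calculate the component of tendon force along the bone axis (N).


F_eff = F_tendon * cos(theta)
theta = 5 deg = 0.0873 rad
cos(theta) = 0.9962
F_eff = 1292 * 0.9962
F_eff = 1287.0835


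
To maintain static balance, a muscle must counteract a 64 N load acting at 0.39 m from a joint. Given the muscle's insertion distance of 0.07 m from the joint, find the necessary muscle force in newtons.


F_muscle = W * d_load / d_muscle
F_muscle = 64 * 0.39 / 0.07
Numerator = 24.9600
F_muscle = 356.5714


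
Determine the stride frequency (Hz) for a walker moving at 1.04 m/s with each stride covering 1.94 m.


f = v / stride_length
f = 1.04 / 1.94
f = 0.5361


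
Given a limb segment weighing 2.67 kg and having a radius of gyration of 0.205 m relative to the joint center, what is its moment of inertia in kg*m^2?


I = m * k^2
I = 2.67 * 0.205^2
k^2 = 0.0420
I = 0.1122


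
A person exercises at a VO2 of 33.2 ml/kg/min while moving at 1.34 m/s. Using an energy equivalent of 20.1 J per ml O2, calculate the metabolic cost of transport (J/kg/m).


Power per kg = VO2 * 20.1 / 60
Power per kg = 33.2 * 20.1 / 60 = 11.1220 W/kg
Cost = power_per_kg / speed
Cost = 11.1220 / 1.34
Cost = 8.3000


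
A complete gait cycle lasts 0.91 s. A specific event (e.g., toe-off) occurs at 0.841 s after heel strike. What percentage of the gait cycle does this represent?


pct = (event_time / cycle_time) * 100
pct = (0.841 / 0.91) * 100
ratio = 0.9242
pct = 92.4176


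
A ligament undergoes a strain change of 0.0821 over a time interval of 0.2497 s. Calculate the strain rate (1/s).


strain_rate = delta_strain / delta_t
strain_rate = 0.0821 / 0.2497
strain_rate = 0.3288


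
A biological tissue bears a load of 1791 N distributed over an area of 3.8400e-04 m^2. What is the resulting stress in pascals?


stress = F / A
stress = 1791 / 3.8400e-04
stress = 4.6641e+06


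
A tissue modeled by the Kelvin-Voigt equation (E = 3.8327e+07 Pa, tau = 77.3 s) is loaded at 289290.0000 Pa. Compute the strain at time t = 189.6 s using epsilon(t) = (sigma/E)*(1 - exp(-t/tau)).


epsilon(t) = (sigma/E) * (1 - exp(-t/tau))
sigma/E = 289290.0000 / 3.8327e+07 = 0.0075
exp(-t/tau) = exp(-189.6 / 77.3) = 0.0861
epsilon = 0.0075 * (1 - 0.0861)
epsilon = 0.0069


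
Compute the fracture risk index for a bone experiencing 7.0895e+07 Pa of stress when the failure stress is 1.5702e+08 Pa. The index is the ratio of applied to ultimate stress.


FRI = applied / ultimate
FRI = 7.0895e+07 / 1.5702e+08
FRI = 0.4515


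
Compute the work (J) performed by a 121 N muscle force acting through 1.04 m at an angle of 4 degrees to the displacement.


W = F * d * cos(theta)
theta = 4 deg = 0.0698 rad
cos(theta) = 0.9976
W = 121 * 1.04 * 0.9976
W = 125.5335


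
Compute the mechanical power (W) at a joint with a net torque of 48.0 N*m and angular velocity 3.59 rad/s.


P = M * omega
P = 48.0 * 3.59
P = 172.3200


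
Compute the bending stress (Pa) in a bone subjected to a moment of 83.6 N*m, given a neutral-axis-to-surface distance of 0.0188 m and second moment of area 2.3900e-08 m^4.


sigma = M * c / I
sigma = 83.6 * 0.0188 / 2.3900e-08
M * c = 1.5717
sigma = 6.5761e+07


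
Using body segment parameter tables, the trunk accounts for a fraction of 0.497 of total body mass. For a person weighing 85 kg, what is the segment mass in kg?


m_segment = body_mass * fraction
m_segment = 85 * 0.497
m_segment = 42.2450


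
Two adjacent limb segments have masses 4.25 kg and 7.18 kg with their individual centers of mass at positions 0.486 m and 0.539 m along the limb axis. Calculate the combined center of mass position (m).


COM = (m1*x1 + m2*x2) / (m1 + m2)
COM = (4.25*0.486 + 7.18*0.539) / (4.25 + 7.18)
Numerator = 5.9355
Denominator = 11.4300
COM = 0.5193


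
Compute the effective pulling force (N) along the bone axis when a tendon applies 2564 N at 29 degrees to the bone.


F_eff = F_tendon * cos(theta)
theta = 29 deg = 0.5061 rad
cos(theta) = 0.8746
F_eff = 2564 * 0.8746
F_eff = 2242.5249


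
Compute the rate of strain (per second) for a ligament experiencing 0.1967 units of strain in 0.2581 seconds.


strain_rate = delta_strain / delta_t
strain_rate = 0.1967 / 0.2581
strain_rate = 0.7621


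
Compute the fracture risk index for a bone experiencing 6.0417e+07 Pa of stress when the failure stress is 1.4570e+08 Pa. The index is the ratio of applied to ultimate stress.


FRI = applied / ultimate
FRI = 6.0417e+07 / 1.4570e+08
FRI = 0.4147


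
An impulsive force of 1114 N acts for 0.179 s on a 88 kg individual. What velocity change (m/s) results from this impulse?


J = F * dt = 1114 * 0.179 = 199.4060 N*s
delta_v = J / m
delta_v = 199.4060 / 88
delta_v = 2.2660


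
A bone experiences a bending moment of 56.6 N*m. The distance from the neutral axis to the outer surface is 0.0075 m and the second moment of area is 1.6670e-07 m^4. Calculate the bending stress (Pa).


sigma = M * c / I
sigma = 56.6 * 0.0075 / 1.6670e-07
M * c = 0.4245
sigma = 2.5465e+06


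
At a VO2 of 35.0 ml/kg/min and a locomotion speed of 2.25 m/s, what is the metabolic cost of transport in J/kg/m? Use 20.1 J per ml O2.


Power per kg = VO2 * 20.1 / 60
Power per kg = 35.0 * 20.1 / 60 = 11.7250 W/kg
Cost = power_per_kg / speed
Cost = 11.7250 / 2.25
Cost = 5.2111


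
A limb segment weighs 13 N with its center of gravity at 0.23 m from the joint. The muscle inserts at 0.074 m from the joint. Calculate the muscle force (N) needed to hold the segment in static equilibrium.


F_muscle = W * d_load / d_muscle
F_muscle = 13 * 0.23 / 0.074
Numerator = 2.9900
F_muscle = 40.4054


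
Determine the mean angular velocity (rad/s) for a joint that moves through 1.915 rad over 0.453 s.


omega = delta_theta / delta_t
omega = 1.915 / 0.453
omega = 4.2274


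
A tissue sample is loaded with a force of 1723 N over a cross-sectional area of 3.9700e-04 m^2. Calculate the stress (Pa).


stress = F / A
stress = 1723 / 3.9700e-04
stress = 4.3401e+06


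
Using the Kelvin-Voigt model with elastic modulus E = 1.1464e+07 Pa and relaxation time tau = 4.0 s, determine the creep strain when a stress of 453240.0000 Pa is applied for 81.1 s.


epsilon(t) = (sigma/E) * (1 - exp(-t/tau))
sigma/E = 453240.0000 / 1.1464e+07 = 0.0395
exp(-t/tau) = exp(-81.1 / 4.0) = 1.5656e-09
epsilon = 0.0395 * (1 - 1.5656e-09)
epsilon = 0.0395


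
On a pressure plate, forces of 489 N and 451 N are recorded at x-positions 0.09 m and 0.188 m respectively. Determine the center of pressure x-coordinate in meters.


COP_x = (F1*x1 + F2*x2) / (F1 + F2)
COP_x = (489*0.09 + 451*0.188) / (489 + 451)
Numerator = 128.7980
Denominator = 940
COP_x = 0.1370


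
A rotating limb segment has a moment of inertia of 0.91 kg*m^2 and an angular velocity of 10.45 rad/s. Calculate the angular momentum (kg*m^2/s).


L = I * omega
L = 0.91 * 10.45
L = 9.5095


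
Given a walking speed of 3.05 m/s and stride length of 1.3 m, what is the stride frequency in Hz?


f = v / stride_length
f = 3.05 / 1.3
f = 2.3462


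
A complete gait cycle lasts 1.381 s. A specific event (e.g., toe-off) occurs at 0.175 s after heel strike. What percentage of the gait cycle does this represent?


pct = (event_time / cycle_time) * 100
pct = (0.175 / 1.381) * 100
ratio = 0.1267
pct = 12.6720


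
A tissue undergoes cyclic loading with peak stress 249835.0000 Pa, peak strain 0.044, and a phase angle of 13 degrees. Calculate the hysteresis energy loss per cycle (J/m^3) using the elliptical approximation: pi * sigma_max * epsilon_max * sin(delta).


E_loss = pi * sigma_max * epsilon_max * sin(delta)
delta = 13 deg = 0.2269 rad
sin(delta) = 0.2250
E_loss = pi * 249835.0000 * 0.044 * 0.2250
E_loss = 7768.6197


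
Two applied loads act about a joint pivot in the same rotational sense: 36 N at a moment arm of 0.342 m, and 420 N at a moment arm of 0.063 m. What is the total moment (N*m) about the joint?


M = F1 * d1 + F2 * d2
M = 36 * 0.342 + 420 * 0.063
M = 12.3120 + 26.4600
M = 38.7720


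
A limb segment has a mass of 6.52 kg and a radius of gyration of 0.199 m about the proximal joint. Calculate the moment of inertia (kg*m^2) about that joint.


I = m * k^2
I = 6.52 * 0.199^2
k^2 = 0.0396
I = 0.2582


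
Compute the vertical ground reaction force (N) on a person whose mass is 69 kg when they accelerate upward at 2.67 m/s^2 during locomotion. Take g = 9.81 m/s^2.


GRF = m * (g + a)
GRF = 69 * (9.81 + 2.67)
GRF = 69 * 12.4800
GRF = 861.1200


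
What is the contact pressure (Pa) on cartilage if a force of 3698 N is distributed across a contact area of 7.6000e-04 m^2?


P = F / A
P = 3698 / 7.6000e-04
P = 4.8658e+06


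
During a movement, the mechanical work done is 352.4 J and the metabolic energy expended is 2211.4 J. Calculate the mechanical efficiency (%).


eta = (W_mech / E_meta) * 100
eta = (352.4 / 2211.4) * 100
ratio = 0.1594
eta = 15.9356


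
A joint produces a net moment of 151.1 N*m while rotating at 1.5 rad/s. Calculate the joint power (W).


P = M * omega
P = 151.1 * 1.5
P = 226.6500


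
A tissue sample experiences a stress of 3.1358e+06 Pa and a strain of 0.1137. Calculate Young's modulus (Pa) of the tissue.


E = stress / strain
E = 3.1358e+06 / 0.1137
E = 2.7580e+07


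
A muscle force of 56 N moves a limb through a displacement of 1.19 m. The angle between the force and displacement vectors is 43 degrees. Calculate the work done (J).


W = F * d * cos(theta)
theta = 43 deg = 0.7505 rad
cos(theta) = 0.7314
W = 56 * 1.19 * 0.7314
W = 48.7374
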